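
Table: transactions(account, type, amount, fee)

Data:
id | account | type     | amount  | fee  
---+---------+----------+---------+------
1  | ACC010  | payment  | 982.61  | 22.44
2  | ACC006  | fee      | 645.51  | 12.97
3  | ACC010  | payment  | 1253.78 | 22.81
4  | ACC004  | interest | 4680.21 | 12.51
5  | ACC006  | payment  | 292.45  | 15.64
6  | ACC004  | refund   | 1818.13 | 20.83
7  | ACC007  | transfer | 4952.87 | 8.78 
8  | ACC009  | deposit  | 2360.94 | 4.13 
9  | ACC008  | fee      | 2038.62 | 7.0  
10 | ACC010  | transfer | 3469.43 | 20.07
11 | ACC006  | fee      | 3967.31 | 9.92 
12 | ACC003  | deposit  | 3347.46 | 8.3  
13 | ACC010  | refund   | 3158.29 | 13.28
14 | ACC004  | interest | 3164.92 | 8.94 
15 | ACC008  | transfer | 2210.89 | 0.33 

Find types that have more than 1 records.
SELECT type, COUNT(*) as cnt
FROM transactions
GROUP BY type
HAVING COUNT(*) > 1

Result:
  deposit: 2
  fee: 3
  interest: 2
  payment: 3
  refund: 2
  transfer: 3

Note: HAVING filters groups after aggregation, WHERE filters rows before.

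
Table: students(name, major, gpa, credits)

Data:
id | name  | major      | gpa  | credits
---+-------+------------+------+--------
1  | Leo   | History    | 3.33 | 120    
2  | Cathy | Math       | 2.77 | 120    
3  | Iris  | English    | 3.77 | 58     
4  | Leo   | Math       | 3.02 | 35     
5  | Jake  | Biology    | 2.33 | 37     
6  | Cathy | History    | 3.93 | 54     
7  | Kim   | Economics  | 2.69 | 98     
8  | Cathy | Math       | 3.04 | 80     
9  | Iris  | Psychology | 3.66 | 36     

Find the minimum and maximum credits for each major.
SELECT major, MIN(credits), MAX(credits)
FROM students
GROUP BY major

Result:
  Biology: min=37, max=37
  Economics: min=98, max=98
  English: min=58, max=58
  History: min=54, max=120
  Math: min=35, max=120
  Psychology: min=36, max=36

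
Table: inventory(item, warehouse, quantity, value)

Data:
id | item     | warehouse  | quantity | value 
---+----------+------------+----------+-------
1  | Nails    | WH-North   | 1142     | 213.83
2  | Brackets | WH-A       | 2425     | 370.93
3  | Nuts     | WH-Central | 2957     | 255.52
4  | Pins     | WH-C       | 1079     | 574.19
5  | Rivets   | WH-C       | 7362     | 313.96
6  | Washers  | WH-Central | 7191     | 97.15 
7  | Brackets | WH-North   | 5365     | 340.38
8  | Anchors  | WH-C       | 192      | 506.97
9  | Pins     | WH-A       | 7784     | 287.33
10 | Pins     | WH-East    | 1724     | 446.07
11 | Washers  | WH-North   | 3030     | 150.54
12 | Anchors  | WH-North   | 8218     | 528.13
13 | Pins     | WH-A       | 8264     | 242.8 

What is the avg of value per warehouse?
SELECT warehouse, AVG(value) as result
FROM inventory
GROUP BY warehouse

Result:
  WH-A: 300.35
  WH-C: 465.04
  WH-Central: 176.34
  WH-East: 446.07
  WH-North: 308.22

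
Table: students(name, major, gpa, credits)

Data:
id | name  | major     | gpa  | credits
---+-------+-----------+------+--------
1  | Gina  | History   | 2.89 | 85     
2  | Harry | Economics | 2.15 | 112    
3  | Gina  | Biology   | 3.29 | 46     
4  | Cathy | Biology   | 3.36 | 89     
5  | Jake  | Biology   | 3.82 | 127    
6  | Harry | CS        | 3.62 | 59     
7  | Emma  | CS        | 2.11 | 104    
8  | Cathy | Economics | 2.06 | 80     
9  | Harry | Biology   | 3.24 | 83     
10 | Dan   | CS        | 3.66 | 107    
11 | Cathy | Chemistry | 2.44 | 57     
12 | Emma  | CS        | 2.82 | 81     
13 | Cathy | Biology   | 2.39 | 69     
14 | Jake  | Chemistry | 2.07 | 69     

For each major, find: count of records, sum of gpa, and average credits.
SELECT major,
       COUNT(*) as cnt,
       SUM(gpa) as total_gpa,
       AVG(credits) as avg_credits
FROM students
GROUP BY major

Result:
  Biology: 5 records, 16.10 total gpa, 82.80 avg credits
  CS: 4 records, 12.21 total gpa, 87.75 avg credits
  Chemistry: 2 records, 4.51 total gpa, 63.00 avg credits
  Economics: 2 records, 4.21 total gpa, 96.00 avg credits
  History: 1 records, 2.89 total gpa, 85.00 avg credits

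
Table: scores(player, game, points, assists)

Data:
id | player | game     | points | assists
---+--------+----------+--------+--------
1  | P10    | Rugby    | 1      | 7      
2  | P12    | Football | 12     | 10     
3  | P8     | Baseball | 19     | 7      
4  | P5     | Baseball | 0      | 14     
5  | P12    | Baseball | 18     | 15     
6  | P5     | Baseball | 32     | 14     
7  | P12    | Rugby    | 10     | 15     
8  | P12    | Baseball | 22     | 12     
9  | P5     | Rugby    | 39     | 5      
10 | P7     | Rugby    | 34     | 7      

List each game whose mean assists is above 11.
SELECT game, AVG(assists)
FROM scores
GROUP BY game
HAVING AVG(assists) > 11

Result:
  Baseball: avg=12.40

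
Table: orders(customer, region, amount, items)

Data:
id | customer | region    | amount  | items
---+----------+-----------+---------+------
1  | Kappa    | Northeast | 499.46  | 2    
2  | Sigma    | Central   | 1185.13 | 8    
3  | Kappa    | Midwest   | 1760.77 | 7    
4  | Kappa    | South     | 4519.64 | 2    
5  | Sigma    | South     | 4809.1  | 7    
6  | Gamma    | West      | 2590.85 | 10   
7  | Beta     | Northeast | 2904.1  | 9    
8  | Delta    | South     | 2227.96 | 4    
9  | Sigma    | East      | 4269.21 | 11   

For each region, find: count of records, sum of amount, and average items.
SELECT region,
       COUNT(*) as cnt,
       SUM(amount) as total_amount,
       AVG(items) as avg_items
FROM orders
GROUP BY region

Result:
  Central: 1 records, 1185.13 total amount, 8.00 avg items
  East: 1 records, 4269.21 total amount, 11.00 avg items
  Midwest: 1 records, 1760.77 total amount, 7.00 avg items
  Northeast: 2 records, 3403.56 total amount, 5.50 avg items
  South: 3 records, 11556.70 total amount, 4.33 avg items
  West: 1 records, 2590.85 total amount, 10.00 avg items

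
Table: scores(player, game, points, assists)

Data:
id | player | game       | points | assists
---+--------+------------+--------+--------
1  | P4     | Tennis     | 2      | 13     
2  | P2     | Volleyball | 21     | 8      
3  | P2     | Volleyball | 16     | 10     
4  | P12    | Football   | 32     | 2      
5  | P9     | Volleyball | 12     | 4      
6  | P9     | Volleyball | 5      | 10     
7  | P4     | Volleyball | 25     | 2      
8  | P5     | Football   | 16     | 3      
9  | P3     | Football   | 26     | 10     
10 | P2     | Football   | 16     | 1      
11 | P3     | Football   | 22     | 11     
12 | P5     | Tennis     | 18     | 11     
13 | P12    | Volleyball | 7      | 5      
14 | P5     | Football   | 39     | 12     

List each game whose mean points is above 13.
SELECT game, AVG(points)
FROM scores
GROUP BY game
HAVING AVG(points) > 13

Result:
  Football: avg=25.17
  Volleyball: avg=14.33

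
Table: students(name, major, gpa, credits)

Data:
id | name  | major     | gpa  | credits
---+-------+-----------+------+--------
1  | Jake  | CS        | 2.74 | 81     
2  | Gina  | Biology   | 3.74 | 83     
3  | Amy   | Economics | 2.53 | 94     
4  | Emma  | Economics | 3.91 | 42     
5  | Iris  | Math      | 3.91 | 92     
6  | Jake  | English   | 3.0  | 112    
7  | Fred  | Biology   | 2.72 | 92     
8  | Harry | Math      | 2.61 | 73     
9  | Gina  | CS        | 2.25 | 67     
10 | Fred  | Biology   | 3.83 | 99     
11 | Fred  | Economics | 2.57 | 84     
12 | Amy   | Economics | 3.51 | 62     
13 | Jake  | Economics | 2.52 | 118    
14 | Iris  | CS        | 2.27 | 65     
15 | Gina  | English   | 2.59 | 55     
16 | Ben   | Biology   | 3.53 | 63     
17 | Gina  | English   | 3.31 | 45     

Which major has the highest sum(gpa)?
SELECT major, SUM(gpa) as val
FROM students
GROUP BY major
ORDER BY val DESC
LIMIT 1

Result: Economics with sum(gpa) = 15.04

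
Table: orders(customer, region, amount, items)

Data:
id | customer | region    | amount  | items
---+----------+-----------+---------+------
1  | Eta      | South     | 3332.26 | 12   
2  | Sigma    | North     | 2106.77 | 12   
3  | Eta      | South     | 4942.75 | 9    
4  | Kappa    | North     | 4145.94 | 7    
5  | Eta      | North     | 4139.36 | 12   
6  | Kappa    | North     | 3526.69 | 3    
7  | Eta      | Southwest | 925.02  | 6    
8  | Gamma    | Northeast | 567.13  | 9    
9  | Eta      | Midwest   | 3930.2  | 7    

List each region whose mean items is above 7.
SELECT region, AVG(items)
FROM orders
GROUP BY region
HAVING AVG(items) > 7

Result:
  North: avg=8.50
  Northeast: avg=9.00
  South: avg=10.50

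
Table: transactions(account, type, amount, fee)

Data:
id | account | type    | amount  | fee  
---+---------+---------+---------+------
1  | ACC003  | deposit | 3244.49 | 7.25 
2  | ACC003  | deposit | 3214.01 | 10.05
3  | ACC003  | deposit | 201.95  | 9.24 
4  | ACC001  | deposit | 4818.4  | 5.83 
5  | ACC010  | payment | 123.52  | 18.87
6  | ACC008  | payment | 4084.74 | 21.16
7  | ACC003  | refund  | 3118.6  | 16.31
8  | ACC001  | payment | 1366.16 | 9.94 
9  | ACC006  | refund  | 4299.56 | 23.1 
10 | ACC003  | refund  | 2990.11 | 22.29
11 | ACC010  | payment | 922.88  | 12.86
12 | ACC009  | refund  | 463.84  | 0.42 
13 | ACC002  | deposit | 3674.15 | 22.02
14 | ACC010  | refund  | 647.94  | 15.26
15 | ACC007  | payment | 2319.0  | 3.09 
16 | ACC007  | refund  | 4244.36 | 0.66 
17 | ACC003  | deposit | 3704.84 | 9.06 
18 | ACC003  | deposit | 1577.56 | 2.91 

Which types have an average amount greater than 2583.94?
SELECT type, AVG(amount)
FROM transactions
GROUP BY type
HAVING AVG(amount) > 2583.94

Result:
  deposit: avg=2919.34
  refund: avg=2627.40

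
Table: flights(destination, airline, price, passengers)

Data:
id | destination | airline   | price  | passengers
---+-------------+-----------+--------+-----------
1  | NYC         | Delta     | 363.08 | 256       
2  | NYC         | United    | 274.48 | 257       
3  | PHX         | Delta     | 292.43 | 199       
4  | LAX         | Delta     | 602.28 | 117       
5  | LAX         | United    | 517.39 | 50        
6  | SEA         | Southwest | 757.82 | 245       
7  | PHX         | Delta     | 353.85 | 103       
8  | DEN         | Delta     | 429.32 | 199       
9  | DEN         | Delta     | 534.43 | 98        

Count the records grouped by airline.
SELECT airline, COUNT(*) as count
FROM flights
GROUP BY airline

Result:
  Delta: 6
  Southwest: 1
  United: 2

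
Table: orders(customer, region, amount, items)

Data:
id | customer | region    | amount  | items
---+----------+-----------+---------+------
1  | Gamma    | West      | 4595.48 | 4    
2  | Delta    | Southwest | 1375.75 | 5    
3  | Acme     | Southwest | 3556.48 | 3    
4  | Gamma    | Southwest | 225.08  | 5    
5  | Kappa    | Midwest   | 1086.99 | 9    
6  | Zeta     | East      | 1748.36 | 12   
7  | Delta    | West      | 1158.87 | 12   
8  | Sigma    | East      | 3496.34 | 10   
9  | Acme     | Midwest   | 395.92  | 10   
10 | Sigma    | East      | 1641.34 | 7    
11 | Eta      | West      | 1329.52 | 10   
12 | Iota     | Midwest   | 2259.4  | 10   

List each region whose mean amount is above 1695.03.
SELECT region, AVG(amount)
FROM orders
GROUP BY region
HAVING AVG(amount) > 1695.03

Result:
  East: avg=2295.35
  Southwest: avg=1719.10
  West: avg=2361.29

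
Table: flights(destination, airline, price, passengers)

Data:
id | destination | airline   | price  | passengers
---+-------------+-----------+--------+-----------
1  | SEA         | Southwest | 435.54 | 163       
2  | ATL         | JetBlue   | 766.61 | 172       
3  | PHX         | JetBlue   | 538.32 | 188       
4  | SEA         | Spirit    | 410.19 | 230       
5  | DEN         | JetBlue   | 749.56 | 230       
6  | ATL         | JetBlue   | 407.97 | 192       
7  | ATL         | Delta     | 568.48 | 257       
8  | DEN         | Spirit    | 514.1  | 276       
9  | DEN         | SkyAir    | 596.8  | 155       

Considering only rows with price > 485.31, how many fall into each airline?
SELECT airline, COUNT(*)
FROM flights
WHERE price > 485.31
GROUP BY airline

Note: WHERE filters rows before grouping.

Result:
  Delta: 1
  JetBlue: 3
  SkyAir: 1
  Spirit: 1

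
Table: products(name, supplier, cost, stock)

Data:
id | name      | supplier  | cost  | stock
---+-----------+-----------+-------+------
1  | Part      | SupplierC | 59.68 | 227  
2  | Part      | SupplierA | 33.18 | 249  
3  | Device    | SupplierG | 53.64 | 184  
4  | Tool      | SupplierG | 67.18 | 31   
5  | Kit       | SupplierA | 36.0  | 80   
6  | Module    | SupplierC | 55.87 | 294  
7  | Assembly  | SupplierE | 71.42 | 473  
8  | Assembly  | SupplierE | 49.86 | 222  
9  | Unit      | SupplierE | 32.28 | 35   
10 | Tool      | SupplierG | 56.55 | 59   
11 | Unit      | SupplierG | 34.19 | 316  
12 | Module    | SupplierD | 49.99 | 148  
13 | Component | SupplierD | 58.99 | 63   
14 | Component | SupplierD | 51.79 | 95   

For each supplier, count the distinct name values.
SELECT supplier, COUNT(DISTINCT name)
FROM products
GROUP BY supplier

Result:
  SupplierA: 2 distinct
  SupplierC: 2 distinct
  SupplierD: 2 distinct
  SupplierE: 2 distinct
  SupplierG: 3 distinct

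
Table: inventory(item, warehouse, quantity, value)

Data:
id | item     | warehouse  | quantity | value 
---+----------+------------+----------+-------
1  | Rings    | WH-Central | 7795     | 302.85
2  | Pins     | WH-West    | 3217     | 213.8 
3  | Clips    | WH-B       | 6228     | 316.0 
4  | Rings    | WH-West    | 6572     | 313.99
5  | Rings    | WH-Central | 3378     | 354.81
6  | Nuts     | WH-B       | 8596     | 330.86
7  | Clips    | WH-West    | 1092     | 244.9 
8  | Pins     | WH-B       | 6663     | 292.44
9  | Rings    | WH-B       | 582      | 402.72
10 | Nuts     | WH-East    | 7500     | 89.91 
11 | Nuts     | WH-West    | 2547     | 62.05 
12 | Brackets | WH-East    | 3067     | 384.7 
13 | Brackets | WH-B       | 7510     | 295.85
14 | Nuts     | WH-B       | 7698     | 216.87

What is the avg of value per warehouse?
SELECT warehouse, AVG(value) as result
FROM inventory
GROUP BY warehouse

Result:
  WH-B: 309.12
  WH-Central: 328.83
  WH-East: 237.31
  WH-West: 208.69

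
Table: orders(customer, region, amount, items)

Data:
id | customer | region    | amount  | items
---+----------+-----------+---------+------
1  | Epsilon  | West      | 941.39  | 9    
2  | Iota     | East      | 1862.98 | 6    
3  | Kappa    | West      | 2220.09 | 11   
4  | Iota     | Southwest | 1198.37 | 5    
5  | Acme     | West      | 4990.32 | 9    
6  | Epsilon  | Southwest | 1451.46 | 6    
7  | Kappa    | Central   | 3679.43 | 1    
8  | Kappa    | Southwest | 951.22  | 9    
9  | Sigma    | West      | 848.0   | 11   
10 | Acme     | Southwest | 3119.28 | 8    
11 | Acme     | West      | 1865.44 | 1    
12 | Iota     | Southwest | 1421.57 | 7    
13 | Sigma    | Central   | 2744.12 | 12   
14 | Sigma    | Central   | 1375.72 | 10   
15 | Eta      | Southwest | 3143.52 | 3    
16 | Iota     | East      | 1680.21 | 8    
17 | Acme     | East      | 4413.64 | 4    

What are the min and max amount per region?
SELECT region, MIN(amount), MAX(amount)
FROM orders
GROUP BY region

Result:
  Central: min=1375.72, max=3679.43
  East: min=1680.21, max=4413.64
  Southwest: min=951.22, max=3143.52
  West: min=848.00, max=4990.32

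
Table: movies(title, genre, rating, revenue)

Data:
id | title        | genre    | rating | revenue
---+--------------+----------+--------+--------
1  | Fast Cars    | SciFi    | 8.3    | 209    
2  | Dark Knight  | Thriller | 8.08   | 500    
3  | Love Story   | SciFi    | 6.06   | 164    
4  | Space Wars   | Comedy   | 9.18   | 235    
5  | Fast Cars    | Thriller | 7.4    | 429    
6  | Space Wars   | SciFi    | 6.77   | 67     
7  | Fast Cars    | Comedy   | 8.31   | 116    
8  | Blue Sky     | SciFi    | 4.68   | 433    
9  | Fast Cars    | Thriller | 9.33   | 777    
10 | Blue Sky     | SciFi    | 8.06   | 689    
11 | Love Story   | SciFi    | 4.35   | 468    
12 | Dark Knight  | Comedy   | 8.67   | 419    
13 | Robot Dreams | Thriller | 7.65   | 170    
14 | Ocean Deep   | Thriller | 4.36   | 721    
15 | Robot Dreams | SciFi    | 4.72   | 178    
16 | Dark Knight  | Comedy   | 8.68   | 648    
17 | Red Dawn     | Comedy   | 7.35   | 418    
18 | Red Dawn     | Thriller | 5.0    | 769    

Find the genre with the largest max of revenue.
SELECT genre, MAX(revenue) as val
FROM movies
GROUP BY genre
ORDER BY val DESC
LIMIT 1

Result: Thriller with max(revenue) = 777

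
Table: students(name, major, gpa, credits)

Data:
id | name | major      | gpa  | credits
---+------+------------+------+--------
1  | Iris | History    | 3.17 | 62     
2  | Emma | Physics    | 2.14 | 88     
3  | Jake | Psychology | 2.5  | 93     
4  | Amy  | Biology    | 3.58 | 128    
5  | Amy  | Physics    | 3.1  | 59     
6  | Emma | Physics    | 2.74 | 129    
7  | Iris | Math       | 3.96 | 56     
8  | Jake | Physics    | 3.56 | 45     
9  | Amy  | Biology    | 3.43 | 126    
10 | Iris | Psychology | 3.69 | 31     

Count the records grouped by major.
SELECT major, COUNT(*) as count
FROM students
GROUP BY major

Result:
  Biology: 2
  History: 1
  Math: 1
  Physics: 4
  Psychology: 2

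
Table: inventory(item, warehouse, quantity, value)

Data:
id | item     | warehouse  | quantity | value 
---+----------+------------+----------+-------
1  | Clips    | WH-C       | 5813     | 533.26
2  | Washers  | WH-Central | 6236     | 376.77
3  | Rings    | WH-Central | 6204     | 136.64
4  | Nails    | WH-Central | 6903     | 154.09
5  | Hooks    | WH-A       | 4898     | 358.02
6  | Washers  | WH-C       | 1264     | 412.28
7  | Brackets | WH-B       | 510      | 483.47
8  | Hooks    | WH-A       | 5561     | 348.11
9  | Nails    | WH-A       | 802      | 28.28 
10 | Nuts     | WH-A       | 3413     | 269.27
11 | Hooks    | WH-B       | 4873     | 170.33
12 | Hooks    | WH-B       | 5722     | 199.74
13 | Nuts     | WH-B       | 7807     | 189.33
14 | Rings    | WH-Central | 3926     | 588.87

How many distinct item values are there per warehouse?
SELECT warehouse, COUNT(DISTINCT item)
FROM inventory
GROUP BY warehouse

Result:
  WH-A: 3 distinct
  WH-B: 3 distinct
  WH-C: 2 distinct
  WH-Central: 3 distinct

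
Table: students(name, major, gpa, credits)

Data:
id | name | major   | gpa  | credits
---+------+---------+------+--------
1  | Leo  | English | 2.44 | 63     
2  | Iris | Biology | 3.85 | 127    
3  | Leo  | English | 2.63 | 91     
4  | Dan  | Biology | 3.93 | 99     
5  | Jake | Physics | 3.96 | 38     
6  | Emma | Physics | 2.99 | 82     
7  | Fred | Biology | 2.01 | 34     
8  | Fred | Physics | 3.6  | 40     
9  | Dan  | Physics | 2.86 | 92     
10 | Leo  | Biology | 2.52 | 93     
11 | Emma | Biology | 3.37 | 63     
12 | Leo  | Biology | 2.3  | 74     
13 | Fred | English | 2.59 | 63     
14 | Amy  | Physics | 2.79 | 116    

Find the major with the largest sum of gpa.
SELECT major, SUM(gpa) as val
FROM students
GROUP BY major
ORDER BY val DESC
LIMIT 1

Result: Biology with sum(gpa) = 17.98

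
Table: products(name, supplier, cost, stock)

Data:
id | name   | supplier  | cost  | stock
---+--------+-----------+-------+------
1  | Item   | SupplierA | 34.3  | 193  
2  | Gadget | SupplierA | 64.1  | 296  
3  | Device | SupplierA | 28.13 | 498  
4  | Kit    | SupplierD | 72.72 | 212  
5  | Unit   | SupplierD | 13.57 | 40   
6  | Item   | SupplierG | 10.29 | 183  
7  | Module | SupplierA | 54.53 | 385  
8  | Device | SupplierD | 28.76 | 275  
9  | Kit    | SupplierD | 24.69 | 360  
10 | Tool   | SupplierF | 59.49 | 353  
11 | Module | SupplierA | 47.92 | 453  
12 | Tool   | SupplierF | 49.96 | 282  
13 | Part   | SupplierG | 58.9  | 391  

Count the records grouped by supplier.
SELECT supplier, COUNT(*) as count
FROM products
GROUP BY supplier

Result:
  SupplierA: 5
  SupplierD: 4
  SupplierF: 2
  SupplierG: 2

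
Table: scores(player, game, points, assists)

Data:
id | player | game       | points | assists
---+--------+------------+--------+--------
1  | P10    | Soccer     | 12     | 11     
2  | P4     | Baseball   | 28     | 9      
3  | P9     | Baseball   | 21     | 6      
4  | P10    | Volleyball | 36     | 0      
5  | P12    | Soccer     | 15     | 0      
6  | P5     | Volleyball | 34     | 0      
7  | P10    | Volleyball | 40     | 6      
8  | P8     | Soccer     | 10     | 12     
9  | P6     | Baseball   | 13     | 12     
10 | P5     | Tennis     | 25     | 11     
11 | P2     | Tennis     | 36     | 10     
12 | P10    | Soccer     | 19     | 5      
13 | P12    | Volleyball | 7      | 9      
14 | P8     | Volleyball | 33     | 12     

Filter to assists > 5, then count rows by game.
SELECT game, COUNT(*)
FROM scores
WHERE assists > 5
GROUP BY game

Note: WHERE filters rows before grouping.

Result:
  Baseball: 3
  Soccer: 2
  Tennis: 2
  Volleyball: 3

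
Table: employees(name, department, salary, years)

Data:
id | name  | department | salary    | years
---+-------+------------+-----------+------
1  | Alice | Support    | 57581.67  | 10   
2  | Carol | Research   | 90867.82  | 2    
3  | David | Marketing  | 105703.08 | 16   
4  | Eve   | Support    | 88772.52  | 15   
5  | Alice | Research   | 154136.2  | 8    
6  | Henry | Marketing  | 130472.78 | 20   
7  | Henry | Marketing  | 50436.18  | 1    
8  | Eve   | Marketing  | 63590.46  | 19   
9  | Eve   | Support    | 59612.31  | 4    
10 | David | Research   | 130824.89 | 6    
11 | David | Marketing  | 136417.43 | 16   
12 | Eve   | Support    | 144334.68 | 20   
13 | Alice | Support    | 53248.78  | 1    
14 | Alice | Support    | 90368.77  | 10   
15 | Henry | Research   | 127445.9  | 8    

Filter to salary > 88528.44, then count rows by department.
SELECT department, COUNT(*)
FROM employees
WHERE salary > 88528.44
GROUP BY department

Note: WHERE filters rows before grouping.

Result:
  Marketing: 3
  Research: 4
  Support: 3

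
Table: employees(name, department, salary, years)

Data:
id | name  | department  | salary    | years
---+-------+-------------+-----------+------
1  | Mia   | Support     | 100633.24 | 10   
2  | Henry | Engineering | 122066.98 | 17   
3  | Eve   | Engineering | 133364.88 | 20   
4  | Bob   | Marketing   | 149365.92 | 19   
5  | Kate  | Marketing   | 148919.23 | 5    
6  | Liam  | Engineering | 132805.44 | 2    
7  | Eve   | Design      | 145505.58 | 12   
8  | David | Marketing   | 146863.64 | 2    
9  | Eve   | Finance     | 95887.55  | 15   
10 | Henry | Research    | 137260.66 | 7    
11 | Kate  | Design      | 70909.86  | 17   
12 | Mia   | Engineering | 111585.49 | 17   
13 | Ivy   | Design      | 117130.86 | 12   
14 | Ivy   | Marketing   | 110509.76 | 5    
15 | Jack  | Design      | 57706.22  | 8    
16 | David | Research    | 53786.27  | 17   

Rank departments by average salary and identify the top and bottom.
SELECT department, AVG(salary)
FROM employees
GROUP BY department
ORDER BY AVG(salary)

All groups:
  Research: 95523.47
  Finance: 95887.55
  Design: 97813.13
  Support: 100633.24
  Engineering: 124955.70
  Marketing: 138914.64

Highest: Marketing (138914.64)
Lowest: Research (95523.47)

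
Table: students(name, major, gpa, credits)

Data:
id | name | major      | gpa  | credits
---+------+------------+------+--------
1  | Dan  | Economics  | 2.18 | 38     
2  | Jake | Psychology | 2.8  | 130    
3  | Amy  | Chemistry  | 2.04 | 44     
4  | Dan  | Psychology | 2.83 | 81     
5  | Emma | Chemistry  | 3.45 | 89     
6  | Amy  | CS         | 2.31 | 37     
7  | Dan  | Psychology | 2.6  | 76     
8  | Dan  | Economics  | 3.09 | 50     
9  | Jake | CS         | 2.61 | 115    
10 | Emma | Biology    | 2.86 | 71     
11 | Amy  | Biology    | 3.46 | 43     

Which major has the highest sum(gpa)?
SELECT major, SUM(gpa) as val
FROM students
GROUP BY major
ORDER BY val DESC
LIMIT 1

Result: Psychology with sum(gpa) = 8.23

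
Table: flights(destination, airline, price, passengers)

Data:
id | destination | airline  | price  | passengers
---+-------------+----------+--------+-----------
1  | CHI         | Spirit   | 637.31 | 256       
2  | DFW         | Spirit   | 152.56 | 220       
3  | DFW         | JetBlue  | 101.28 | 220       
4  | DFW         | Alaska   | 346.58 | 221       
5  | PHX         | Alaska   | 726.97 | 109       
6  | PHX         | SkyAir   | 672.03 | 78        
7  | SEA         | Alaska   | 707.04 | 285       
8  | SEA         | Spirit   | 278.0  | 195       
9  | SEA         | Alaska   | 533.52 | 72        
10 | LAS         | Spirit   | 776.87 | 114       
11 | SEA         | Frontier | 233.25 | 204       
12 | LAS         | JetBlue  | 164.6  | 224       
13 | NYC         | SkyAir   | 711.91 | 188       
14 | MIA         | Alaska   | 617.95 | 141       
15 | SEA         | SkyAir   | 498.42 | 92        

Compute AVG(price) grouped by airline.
SELECT airline, AVG(price) as result
FROM flights
GROUP BY airline

Result:
  Alaska: 586.41
  Frontier: 233.25
  JetBlue: 132.94
  SkyAir: 627.45
  Spirit: 461.19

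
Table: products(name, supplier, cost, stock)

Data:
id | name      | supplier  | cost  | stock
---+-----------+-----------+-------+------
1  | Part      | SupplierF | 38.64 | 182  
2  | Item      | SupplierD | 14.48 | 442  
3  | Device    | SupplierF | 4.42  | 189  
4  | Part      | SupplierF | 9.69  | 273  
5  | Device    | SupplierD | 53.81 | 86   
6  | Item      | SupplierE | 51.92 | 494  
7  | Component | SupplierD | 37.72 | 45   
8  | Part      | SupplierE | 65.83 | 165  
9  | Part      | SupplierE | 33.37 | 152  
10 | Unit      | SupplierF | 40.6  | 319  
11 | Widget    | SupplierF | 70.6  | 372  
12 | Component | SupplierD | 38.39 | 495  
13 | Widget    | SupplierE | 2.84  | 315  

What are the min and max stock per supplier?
SELECT supplier, MIN(stock), MAX(stock)
FROM products
GROUP BY supplier

Result:
  SupplierD: min=45, max=495
  SupplierE: min=152, max=494
  SupplierF: min=182, max=372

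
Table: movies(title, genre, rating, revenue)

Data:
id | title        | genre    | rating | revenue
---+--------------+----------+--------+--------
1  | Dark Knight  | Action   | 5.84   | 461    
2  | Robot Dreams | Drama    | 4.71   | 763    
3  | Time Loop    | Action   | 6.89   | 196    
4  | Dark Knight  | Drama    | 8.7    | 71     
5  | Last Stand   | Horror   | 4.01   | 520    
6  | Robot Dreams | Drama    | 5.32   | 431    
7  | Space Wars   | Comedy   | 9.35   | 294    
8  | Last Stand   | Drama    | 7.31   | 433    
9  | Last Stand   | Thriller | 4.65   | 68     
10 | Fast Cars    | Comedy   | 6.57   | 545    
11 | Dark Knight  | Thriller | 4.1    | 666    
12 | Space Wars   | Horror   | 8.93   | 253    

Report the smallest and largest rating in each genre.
SELECT genre, MIN(rating), MAX(rating)
FROM movies
GROUP BY genre

Result:
  Action: min=5.84, max=6.89
  Comedy: min=6.57, max=9.35
  Drama: min=4.71, max=8.70
  Horror: min=4.01, max=8.93
  Thriller: min=4.10, max=4.65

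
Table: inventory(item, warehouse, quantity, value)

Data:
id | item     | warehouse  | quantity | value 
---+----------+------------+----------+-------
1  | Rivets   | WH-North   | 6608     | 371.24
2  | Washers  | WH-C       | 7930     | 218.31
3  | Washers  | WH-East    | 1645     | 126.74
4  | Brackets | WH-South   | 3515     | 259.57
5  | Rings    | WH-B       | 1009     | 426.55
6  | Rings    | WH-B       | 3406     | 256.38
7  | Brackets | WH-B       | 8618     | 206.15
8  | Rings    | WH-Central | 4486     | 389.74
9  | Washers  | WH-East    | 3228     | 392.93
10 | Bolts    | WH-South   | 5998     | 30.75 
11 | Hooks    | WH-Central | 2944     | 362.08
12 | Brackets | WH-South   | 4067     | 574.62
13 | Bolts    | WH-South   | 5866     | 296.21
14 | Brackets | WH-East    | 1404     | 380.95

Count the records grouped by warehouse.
SELECT warehouse, COUNT(*) as count
FROM inventory
GROUP BY warehouse

Result:
  WH-B: 3
  WH-C: 1
  WH-Central: 2
  WH-East: 3
  WH-North: 1
  WH-South: 4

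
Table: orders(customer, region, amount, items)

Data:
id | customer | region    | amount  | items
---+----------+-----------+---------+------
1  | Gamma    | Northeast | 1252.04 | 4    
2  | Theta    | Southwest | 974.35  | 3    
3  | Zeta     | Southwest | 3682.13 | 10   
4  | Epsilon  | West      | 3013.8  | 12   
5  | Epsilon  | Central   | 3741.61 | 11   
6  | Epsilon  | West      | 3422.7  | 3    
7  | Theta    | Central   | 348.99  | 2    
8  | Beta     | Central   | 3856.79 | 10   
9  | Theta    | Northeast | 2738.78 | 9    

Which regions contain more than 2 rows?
SELECT region, COUNT(*) as cnt
FROM orders
GROUP BY region
HAVING COUNT(*) > 2

Result:
  Central: 3

Note: HAVING filters groups after aggregation, WHERE filters rows before.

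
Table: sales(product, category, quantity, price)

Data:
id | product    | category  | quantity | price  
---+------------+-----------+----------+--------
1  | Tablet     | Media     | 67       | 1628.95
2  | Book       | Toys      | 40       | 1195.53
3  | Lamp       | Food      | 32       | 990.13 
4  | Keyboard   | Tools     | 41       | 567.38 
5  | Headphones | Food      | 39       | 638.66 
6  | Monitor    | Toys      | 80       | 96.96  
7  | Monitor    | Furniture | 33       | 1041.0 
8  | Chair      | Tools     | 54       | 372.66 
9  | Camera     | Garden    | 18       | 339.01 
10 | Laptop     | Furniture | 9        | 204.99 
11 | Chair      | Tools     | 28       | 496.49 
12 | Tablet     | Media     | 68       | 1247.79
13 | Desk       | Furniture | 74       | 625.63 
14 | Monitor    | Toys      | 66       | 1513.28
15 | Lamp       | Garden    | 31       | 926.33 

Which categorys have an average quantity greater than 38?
SELECT category, AVG(quantity)
FROM sales
GROUP BY category
HAVING AVG(quantity) > 38

Result:
  Furniture: avg=38.67
  Media: avg=67.50
  Tools: avg=41.00
  Toys: avg=62.00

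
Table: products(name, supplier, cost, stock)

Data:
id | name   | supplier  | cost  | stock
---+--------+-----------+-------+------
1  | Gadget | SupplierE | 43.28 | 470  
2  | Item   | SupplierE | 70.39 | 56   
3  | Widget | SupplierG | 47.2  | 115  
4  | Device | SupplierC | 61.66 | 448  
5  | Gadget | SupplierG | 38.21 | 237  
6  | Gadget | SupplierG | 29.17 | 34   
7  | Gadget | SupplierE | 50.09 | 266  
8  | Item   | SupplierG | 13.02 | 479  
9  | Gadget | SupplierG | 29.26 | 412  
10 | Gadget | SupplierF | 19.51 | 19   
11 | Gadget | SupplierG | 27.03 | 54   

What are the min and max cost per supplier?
SELECT supplier, MIN(cost), MAX(cost)
FROM products
GROUP BY supplier

Result:
  SupplierC: min=61.66, max=61.66
  SupplierE: min=43.28, max=70.39
  SupplierF: min=19.51, max=19.51
  SupplierG: min=13.02, max=47.20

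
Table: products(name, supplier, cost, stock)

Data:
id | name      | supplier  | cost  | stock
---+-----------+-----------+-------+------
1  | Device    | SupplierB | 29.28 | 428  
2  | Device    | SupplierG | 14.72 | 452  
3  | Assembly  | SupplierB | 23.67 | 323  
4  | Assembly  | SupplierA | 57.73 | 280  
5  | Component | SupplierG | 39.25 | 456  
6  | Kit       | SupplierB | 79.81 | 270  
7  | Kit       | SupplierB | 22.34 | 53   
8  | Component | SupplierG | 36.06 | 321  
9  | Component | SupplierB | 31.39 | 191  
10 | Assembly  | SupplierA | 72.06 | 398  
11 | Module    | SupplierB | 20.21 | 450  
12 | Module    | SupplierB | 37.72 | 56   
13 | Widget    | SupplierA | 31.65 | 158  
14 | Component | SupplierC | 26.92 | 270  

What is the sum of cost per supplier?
SELECT supplier, SUM(cost) as result
FROM products
GROUP BY supplier

Result:
  SupplierA: 161.44
  SupplierB: 244.42
  SupplierC: 26.92
  SupplierG: 90.03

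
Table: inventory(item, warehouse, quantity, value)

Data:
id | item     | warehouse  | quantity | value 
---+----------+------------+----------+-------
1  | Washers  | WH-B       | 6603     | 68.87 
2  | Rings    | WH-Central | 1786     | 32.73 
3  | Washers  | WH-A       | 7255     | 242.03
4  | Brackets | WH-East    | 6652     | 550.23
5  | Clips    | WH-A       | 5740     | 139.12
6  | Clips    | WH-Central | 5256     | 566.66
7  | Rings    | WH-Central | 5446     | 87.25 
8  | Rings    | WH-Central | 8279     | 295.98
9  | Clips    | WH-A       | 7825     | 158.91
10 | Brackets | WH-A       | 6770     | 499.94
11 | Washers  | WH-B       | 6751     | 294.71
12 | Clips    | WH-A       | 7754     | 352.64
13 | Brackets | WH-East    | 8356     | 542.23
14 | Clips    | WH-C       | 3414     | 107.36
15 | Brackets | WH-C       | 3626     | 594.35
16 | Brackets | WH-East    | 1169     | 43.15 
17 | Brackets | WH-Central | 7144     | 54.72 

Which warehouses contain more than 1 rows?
SELECT warehouse, COUNT(*) as cnt
FROM inventory
GROUP BY warehouse
HAVING COUNT(*) > 1

Result:
  WH-A: 5
  WH-B: 2
  WH-C: 2
  WH-Central: 5
  WH-East: 3

Note: HAVING filters groups after aggregation, WHERE filters rows before.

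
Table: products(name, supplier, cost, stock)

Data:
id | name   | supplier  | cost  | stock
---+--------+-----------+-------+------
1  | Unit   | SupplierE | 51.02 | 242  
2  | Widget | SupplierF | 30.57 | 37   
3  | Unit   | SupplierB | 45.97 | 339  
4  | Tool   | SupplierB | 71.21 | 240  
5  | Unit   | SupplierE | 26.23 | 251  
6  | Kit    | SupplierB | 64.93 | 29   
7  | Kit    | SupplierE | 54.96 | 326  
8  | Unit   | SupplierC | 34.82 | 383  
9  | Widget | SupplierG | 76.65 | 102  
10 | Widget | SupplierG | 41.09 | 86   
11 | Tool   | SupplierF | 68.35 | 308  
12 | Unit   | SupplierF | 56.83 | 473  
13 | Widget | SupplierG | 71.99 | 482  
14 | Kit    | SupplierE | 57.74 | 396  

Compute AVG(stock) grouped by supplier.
SELECT supplier, AVG(stock) as result
FROM products
GROUP BY supplier

Result:
  SupplierB: 202.67
  SupplierC: 383.00
  SupplierE: 303.75
  SupplierF: 272.67
  SupplierG: 223.33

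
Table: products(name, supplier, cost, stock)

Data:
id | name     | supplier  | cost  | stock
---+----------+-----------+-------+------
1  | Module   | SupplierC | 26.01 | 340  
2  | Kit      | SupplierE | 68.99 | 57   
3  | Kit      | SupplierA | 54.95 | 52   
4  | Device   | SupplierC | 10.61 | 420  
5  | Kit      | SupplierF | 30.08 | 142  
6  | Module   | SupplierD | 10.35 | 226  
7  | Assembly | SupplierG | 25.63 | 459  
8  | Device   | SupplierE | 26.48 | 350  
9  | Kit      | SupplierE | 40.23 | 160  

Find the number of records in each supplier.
SELECT supplier, COUNT(*) as count
FROM products
GROUP BY supplier

Result:
  SupplierA: 1
  SupplierC: 2
  SupplierD: 1
  SupplierE: 3
  SupplierF: 1
  SupplierG: 1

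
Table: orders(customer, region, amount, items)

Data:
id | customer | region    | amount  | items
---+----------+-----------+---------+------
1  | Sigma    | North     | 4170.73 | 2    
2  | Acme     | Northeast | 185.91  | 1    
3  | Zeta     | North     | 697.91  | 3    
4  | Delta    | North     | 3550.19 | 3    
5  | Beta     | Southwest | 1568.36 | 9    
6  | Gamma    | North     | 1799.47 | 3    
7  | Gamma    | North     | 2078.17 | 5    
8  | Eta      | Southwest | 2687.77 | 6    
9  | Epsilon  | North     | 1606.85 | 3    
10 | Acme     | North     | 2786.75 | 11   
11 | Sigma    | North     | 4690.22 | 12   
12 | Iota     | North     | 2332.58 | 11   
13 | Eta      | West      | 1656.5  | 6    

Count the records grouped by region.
SELECT region, COUNT(*) as count
FROM orders
GROUP BY region

Result:
  North: 9
  Northeast: 1
  Southwest: 2
  West: 1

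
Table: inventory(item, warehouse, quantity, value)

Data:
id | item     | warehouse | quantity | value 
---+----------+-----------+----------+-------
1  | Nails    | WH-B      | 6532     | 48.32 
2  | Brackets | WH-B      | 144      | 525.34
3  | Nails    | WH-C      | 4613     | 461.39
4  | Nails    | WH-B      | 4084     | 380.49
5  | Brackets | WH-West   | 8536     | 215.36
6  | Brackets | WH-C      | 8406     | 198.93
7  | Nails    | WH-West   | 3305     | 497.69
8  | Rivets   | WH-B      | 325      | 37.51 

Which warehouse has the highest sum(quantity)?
SELECT warehouse, SUM(quantity) as val
FROM inventory
GROUP BY warehouse
ORDER BY val DESC
LIMIT 1

Result: WH-C with sum(quantity) = 13019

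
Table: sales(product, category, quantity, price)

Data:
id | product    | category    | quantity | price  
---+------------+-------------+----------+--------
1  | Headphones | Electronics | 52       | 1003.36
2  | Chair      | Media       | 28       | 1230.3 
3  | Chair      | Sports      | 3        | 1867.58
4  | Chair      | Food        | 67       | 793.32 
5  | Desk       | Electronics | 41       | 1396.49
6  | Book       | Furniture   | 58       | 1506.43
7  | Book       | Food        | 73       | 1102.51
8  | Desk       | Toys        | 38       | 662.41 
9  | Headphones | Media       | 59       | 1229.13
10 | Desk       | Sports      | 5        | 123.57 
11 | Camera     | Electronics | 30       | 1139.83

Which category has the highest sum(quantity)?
SELECT category, SUM(quantity) as val
FROM sales
GROUP BY category
ORDER BY val DESC
LIMIT 1

Result: Food with sum(quantity) = 140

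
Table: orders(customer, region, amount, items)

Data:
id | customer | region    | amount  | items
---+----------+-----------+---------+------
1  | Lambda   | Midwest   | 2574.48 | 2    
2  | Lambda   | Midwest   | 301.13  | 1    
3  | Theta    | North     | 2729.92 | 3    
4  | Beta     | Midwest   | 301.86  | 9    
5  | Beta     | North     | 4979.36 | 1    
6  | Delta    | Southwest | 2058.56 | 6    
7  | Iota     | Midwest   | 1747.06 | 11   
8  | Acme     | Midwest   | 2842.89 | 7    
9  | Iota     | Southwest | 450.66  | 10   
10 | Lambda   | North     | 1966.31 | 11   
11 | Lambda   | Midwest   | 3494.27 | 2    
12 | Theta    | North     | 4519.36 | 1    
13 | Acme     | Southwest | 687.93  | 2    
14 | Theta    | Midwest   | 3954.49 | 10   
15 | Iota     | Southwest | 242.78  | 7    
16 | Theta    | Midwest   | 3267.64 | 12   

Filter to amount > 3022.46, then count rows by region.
SELECT region, COUNT(*)
FROM orders
WHERE amount > 3022.46
GROUP BY region

Note: WHERE filters rows before grouping.

Result:
  Midwest: 3
  North: 2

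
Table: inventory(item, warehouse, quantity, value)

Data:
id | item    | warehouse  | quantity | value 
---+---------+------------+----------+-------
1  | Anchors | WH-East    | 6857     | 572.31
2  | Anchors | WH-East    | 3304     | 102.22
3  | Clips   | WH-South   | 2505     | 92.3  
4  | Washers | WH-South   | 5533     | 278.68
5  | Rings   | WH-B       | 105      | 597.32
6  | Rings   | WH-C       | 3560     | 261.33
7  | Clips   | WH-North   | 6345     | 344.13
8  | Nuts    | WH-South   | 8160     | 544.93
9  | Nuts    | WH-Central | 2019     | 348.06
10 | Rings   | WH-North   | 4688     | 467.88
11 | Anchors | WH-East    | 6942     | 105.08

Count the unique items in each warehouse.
SELECT warehouse, COUNT(DISTINCT item)
FROM inventory
GROUP BY warehouse

Result:
  WH-B: 1 distinct
  WH-C: 1 distinct
  WH-Central: 1 distinct
  WH-East: 1 distinct
  WH-North: 2 distinct
  WH-South: 3 distinct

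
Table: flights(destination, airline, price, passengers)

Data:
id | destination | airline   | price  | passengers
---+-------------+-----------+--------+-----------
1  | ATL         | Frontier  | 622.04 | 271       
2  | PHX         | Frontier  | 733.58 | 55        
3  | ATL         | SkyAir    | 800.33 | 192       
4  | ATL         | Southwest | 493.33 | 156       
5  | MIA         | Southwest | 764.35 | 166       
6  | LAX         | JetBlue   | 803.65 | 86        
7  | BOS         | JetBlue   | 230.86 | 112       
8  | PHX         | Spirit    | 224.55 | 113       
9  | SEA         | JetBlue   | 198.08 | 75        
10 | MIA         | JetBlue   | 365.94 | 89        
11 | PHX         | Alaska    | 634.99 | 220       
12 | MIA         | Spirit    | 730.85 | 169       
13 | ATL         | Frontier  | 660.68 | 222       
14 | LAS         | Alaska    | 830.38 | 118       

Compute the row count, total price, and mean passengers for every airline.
SELECT airline,
       COUNT(*) as cnt,
       SUM(price) as total_price,
       AVG(passengers) as avg_passengers
FROM flights
GROUP BY airline

Result:
  Alaska: 2 records, 1465.37 total price, 169.00 avg passengers
  Frontier: 3 records, 2016.30 total price, 182.67 avg passengers
  JetBlue: 4 records, 1598.53 total price, 90.50 avg passengers
  SkyAir: 1 records, 800.33 total price, 192.00 avg passengers
  Southwest: 2 records, 1257.68 total price, 161.00 avg passengers
  Spirit: 2 records, 955.40 total price, 141.00 avg passengers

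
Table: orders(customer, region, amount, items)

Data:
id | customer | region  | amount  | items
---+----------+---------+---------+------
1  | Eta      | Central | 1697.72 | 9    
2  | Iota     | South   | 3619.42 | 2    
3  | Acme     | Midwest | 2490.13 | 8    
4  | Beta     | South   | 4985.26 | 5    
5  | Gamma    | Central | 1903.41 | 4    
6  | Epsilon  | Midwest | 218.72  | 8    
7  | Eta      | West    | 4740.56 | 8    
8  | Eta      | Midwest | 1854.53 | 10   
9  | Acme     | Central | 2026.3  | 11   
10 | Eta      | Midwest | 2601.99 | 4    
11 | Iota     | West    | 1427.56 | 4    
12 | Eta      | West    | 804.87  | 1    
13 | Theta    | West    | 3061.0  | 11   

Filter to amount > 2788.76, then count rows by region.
SELECT region, COUNT(*)
FROM orders
WHERE amount > 2788.76
GROUP BY region

Note: WHERE filters rows before grouping.

Result:
  South: 2
  West: 2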